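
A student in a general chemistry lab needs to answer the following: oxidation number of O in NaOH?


O is usually -2
Oxidation number: -2

-2


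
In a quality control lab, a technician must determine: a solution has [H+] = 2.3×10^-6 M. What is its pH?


pH = -log10([H+]) = -log10(2.3×10^-6)
= 6 - log10(2.3)
= 6 - 0.36
= 5.64

5.64


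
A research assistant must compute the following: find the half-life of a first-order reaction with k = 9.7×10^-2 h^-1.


t½ = ln2/k = 0.693147/(9.7×10^-2 h^-1)
= 7.146 h

7.146 h


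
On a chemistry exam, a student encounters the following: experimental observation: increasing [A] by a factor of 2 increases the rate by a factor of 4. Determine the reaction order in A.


rate ∝ [A]^n
2^n = 4 → n = 2
Order in A: 2

2


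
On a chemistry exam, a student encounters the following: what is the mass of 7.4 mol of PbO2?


M(PbO2) = 239.2 g/mol
mass = n × M = 7.4 × 239.2 = 1770.08 g

1770.08 g


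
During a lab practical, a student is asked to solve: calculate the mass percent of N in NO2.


M(NO2) = 1×14.01 + 2×16.0 = 46.01 g/mol
Mass of N = 1 × 14.01 = 14.01 g/mol
% N = 14.01/46.01 × 100 = 30.45%

30.45%


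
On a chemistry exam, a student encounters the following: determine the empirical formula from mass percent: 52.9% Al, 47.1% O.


Assume 100 g sample. Moles of each element:
  Al: 52.9/26.98 = 1.961 mol
  O: 47.1/16.0 = 2.944 mol
Divide by smallest (1.961):
  Al: 1.961/1.961 = 1.0
  O: 2.944/1.961 = 1.5
Multiply all ratios by 2 to obtain whole numbers.
Empirical formula: Al2O3

Al2O3


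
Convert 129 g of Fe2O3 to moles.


M(Fe2O3) = 159.7 g/mol
n = mass/M = 129/159.7 = 0.8078 mol

0.8078 mol


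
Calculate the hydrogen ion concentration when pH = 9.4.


[H+] = 10^(-pH) = 10^(-9.4)
= 3.98×10^-10 M

3.98×10^-10 M


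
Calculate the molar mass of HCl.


M(HCl) = 1×1.008 + 1×35.45
= 1.01 + 35.45
= 36.46 g/mol

36.46 g/mol


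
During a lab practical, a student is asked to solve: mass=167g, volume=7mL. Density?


ρ = mass/volume
= 167/7
= 23.857 g/mL

23.857 g/mL


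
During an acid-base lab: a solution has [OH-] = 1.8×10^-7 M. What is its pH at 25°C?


pOH = -log10([OH-]) = -log10(1.8×10^-7)
= 7 - log10(1.8) = 6.74
pH = 14 - pOH = 14 - 6.74 = 7.26

7.26


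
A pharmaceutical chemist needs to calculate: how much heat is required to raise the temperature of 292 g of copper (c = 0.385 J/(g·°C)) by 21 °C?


q = mcΔT = 292 × 0.385 × 21
= 2360.82 J

2360.82 J


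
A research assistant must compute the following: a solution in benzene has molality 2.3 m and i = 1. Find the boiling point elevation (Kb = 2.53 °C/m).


ΔTb = Kb × m × i
= 2.53 × 2.3 × 1
= 5.819 °C

5.819 °C


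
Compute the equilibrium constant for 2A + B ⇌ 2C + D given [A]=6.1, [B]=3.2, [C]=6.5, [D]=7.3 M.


Kc = [C]^2[D]/([A]^2[B])
= (6.5^2 × 7.3^1)/(6.1^2 × 3.2^1)
= 308.425/119.072
= 2.590

2.590


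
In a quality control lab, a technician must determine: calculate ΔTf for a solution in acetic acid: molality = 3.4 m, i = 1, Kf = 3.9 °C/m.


ΔTf = Kf × m × i
= 3.9 × 3.4 × 1
= 13.26 °C

13.26 °C


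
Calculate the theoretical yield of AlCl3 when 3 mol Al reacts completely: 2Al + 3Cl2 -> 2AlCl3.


Mole ratio AlCl3:Al = 2:2
n(AlCl3) = 3 × 2/2 = 3.000 mol
mass = 3.000 × 133.33 = 399.99 g

399.99 g


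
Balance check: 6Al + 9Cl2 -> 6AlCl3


Equation: 6Al + 9Cl2 -> 6AlCl3
Check atoms: Al: 6=6, Cl: 18=18
Balanced

Yes, balanced


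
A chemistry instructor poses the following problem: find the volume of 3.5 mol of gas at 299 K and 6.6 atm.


PV = nRT  (R = 0.08206 L·atm/(mol·K))
V = nRT/P = 3.5×0.08206×299/6.6
= 13.011 L

13.011 L


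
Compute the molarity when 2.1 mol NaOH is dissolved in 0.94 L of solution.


M = n/V = 2.1/0.94 = 2.234 mol/L

2.234 M


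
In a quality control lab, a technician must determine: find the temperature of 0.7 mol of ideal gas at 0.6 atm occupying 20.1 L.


PV = nRT  (R = 0.08206 L·atm/(mol·K))
T = PV/(nR) = 0.6×20.1/(0.7×0.08206)
= 12.06/0.057442
= 209.95 K

209.95 K


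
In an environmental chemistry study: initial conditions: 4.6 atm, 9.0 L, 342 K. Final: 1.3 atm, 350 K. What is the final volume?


P1V1/T1 = P2V2/T2
V2 = P1V1T2/(T1P2)
= 4.6×9.0×350/(342×1.3)
= 32.591 L

32.591 L


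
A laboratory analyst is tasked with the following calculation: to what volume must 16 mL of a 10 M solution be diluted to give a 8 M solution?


C1V1 = C2V2
10 × 16 = 8 × V2
V2 = 160/8 = 20.0 mL

20.0 mL


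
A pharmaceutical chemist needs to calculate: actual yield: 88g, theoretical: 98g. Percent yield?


% yield = actual/theoretical × 100
= 88/98 × 100
= 89.8%

89.8%


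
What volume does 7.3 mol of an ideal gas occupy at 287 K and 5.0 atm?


PV = nRT  (R = 0.08206 L·atm/(mol·K))
V = nRT/P = 7.3×0.08206×287/5.0
= 34.385 L

34.385 L


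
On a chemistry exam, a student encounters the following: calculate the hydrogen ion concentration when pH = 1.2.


[H+] = 10^(-pH) = 10^(-1.2)
= 6.31×10^-2 M

6.31×10^-2 M


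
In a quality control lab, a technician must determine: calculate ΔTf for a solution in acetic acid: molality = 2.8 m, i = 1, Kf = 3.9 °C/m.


ΔTf = Kf × m × i
= 3.9 × 2.8 × 1
= 10.92 °C

10.92 °C


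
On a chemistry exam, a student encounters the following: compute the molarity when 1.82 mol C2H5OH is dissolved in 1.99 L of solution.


M = n/V = 1.82/1.99 = 0.915 mol/L

0.915 M


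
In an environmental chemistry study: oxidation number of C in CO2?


x + 2(-2) = 0, so x = +4
Oxidation number: +4

+4


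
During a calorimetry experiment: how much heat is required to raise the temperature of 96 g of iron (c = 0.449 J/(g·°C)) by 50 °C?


q = mcΔT = 96 × 0.449 × 50
= 2155.20 J

2155.20 J


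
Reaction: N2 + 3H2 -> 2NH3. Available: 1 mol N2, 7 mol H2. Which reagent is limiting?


Mole ratio available / coefficient:
  N2: 1/1 = 1.000
  H2: 7/3 = 2.333
Smaller ratio is limiting.

N2


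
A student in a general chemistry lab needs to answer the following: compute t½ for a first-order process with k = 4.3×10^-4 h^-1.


t½ = ln2/k = 0.693147/(4.3×10^-4 h^-1)
= 1612 h

1612 h


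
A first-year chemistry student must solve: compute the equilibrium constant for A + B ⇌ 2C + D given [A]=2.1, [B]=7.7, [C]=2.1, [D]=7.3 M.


Kc = [C]^2[D]/([A][B])
= (2.1^2 × 7.3^1)/(2.1^1 × 7.7^1)
= 32.193/16.17
= 1.991

1.991


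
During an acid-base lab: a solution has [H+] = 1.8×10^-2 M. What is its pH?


pH = -log10([H+]) = -log10(1.8×10^-2)
= 2 - log10(1.8)
= 2 - 0.26
= 1.74

1.74


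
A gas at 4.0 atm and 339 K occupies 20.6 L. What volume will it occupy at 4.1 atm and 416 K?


P1V1/T1 = P2V2/T2
V2 = P1V1T2/(T1P2)
= 4.0×20.6×416/(339×4.1)
= 24.662 L

24.662 L


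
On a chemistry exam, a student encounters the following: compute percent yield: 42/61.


% yield = actual/theoretical × 100
= 42/61 × 100
= 68.85%

68.85%


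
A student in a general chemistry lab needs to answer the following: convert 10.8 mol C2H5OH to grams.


M(C2H5OH) = 46.07 g/mol
mass = n × M = 10.8 × 46.07 = 497.56 g

497.56 g


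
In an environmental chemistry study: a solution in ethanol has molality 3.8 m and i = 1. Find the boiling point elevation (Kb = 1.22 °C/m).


ΔTb = Kb × m × i
= 1.22 × 3.8 × 1
= 4.636 °C

4.636 °C


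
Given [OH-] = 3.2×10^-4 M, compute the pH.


pOH = -log10([OH-]) = -log10(3.2×10^-4)
= 4 - log10(3.2) = 3.49
pH = 14 - pOH = 14 - 3.49 = 10.51

10.51


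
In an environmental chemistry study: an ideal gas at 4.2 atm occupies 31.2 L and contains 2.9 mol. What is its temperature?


PV = nRT  (R = 0.08206 L·atm/(mol·K))
T = PV/(nR) = 4.2×31.2/(2.9×0.08206)
= 131.04/0.237974
= 550.65 K

550.65 K


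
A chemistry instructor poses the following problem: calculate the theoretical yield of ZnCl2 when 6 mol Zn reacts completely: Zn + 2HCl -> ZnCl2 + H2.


Mole ratio ZnCl2:Zn = 1:1
n(ZnCl2) = 6 × 1/1 = 6.000 mol
mass = 6.000 × 136.28 = 817.68 g

817.68 g


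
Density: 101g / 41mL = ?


ρ = mass/volume
= 101/41
= 2.463 g/mL

2.463 g/mL


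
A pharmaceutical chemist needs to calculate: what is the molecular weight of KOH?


M(KOH) = 1×39.1 + 1×16.0 + 1×1.008
= 39.1 + 16.0 + 1.01
= 56.11 g/mol

56.11 g/mol


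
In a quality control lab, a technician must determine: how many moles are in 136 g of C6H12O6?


M(C6H12O6) = 180.16 g/mol
n = mass/M = 136/180.16 = 0.7549 mol

0.7549 mol


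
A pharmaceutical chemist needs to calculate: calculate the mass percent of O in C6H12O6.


M(C6H12O6) = 6×12.01 + 12×1.008 + 6×16.0 = 180.156 g/mol
Mass of O = 6 × 16.0 = 96.00 g/mol
% O = 96.00/180.156 × 100 = 53.29%

53.29%


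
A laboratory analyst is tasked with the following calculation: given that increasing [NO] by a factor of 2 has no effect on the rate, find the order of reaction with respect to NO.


rate ∝ [NO]^n
rate ∝ [NO]^0
Order in NO: 0

0


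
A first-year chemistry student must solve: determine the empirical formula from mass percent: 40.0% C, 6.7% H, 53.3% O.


Assume 100 g sample. Moles of each element:
  C: 40.0/12.01 = 3.331 mol
  H: 6.7/1.008 = 6.647 mol
  O: 53.3/16.0 = 3.331 mol
Divide by smallest (3.331):
  C: 3.331/3.331 = 1.0
  H: 6.647/3.331 = 2.0
  O: 3.331/3.331 = 1.0
Empirical formula: CH2O

CH2O


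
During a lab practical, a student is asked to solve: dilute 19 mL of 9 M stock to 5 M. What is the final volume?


C1V1 = C2V2
9 × 19 = 5 × V2
V2 = 171/5 = 34.2 mL

34.2 mL


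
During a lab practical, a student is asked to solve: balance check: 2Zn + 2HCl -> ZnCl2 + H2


Equation: 2Zn + 2HCl -> ZnCl2 + H2
Check atoms: Cl: 2=2, H: 2=2, Zn: 2≠1
Not balanced

No, not balanced


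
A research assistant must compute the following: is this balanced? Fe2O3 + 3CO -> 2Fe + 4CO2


Equation: Fe2O3 + 3CO -> 2Fe + 4CO2
Check atoms: C: 3≠4, Fe: 2=2, O: 6≠8
Not balanced

No, not balanced


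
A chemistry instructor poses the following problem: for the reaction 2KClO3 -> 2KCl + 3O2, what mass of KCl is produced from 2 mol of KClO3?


Mole ratio KCl:KClO3 = 2:2
n(KCl) = 2 × 2/2 = 2.000 mol
mass = 2.000 × 74.55 = 149.1 g

149.1 g


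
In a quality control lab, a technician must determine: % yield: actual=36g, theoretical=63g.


% yield = actual/theoretical × 100
= 36/63 × 100
= 57.14%

57.14%


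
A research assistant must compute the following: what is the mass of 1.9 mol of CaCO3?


M(CaCO3) = 100.09 g/mol
mass = n × M = 1.9 × 100.09 = 190.17 g

190.17 g


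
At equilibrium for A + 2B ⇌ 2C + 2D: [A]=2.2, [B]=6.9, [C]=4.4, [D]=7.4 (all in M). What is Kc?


Kc = [C]^2[D]^2/([A][B]^2)
= (4.4^2 × 7.4^2)/(2.2^1 × 6.9^2)
= 1060.1536/104.742
= 10.12

10.12


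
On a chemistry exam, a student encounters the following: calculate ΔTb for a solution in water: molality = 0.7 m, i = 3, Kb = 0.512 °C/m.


ΔTb = Kb × m × i
= 0.512 × 0.7 × 3
= 1.0752 °C

1.0752 °C


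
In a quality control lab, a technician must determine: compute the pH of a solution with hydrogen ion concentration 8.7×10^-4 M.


pH = -log10([H+]) = -log10(8.7×10^-4)
= 4 - log10(8.7)
= 4 - 0.94
= 3.06

3.06


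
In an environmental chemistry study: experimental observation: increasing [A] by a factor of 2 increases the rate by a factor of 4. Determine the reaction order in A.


rate ∝ [A]^n
2^n = 4 → n = 2
Order in A: 2

2


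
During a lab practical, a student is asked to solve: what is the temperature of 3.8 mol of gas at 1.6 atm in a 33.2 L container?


PV = nRT  (R = 0.08206 L·atm/(mol·K))
T = PV/(nR) = 1.6×33.2/(3.8×0.08206)
= 53.12/0.311828
= 170.35 K

170.35 K


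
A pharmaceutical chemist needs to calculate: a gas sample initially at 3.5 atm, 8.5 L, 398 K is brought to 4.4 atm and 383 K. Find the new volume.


P1V1/T1 = P2V2/T2
V2 = P1V1T2/(T1P2)
= 3.5×8.5×383/(398×4.4)
= 6.507 L

6.507 L


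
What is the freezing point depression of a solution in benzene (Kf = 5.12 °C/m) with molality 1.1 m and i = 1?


ΔTf = Kf × m × i
= 5.12 × 1.1 × 1
= 5.632 °C

5.632 °C


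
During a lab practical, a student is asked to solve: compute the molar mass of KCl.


M(KCl) = 1×39.1 + 1×35.45
= 39.1 + 35.45
= 74.55 g/mol

74.55 g/mol


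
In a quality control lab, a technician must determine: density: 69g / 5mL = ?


ρ = mass/volume
= 69/5
= 13.8 g/mL

13.8 g/mL


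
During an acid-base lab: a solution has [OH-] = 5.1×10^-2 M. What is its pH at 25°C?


pOH = -log10([OH-]) = -log10(5.1×10^-2)
= 2 - log10(5.1) = 1.29
pH = 14 - pOH = 14 - 1.29 = 12.71

12.71


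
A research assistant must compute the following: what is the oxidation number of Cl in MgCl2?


halide: -1
Oxidation number: -1

-1


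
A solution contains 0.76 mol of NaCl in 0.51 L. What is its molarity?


M = n/V = 0.76/0.51 = 1.490 mol/L

1.490 M


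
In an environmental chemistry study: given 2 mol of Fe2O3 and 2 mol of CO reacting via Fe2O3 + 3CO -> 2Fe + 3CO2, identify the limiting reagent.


Mole ratio available / coefficient:
  Fe2O3: 2/1 = 2.000
  CO: 2/3 = 0.667
Smaller ratio is limiting.

CO


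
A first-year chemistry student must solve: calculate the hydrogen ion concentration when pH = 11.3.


[H+] = 10^(-pH) = 10^(-11.3)
= 5.01×10^-12 M

5.01×10^-12 M


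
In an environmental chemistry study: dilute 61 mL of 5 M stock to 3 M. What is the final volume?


C1V1 = C2V2
5 × 61 = 3 × V2
V2 = 305/3 = 101.67 mL

101.67 mL


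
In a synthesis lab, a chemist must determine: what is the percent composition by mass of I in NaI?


M(NaI) = 1×22.99 + 1×126.9 = 149.89 g/mol
Mass of I = 1 × 126.9 = 126.90 g/mol
% I = 126.90/149.89 × 100 = 84.66%

84.66%


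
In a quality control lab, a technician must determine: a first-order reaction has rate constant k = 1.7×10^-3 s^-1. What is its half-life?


t½ = ln2/k = 0.693147/(1.7×10^-3 s^-1)
= 407.7 s

407.7 s


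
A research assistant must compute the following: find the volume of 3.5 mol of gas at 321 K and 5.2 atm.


PV = nRT  (R = 0.08206 L·atm/(mol·K))
V = nRT/P = 3.5×0.08206×321/5.2
= 17.73 L

17.73 L


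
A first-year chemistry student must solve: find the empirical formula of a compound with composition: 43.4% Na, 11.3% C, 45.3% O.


Assume 100 g sample. Moles of each element:
  Na: 43.4/22.99 = 1.888 mol
  C: 11.3/12.01 = 0.941 mol
  O: 45.3/16.0 = 2.831 mol
Divide by smallest (0.941):
  Na: 1.888/0.941 = 2.01
  C: 0.941/0.941 = 1.0
  O: 2.831/0.941 = 3.01
Empirical formula: Na2CO3

Na2CO3


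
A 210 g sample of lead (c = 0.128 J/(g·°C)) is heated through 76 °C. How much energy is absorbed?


q = mcΔT = 210 × 0.128 × 76
= 2042.88 J

2042.88 J


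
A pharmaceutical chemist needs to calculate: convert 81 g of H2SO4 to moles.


M(H2SO4) = 98.09 g/mol
n = mass/M = 81/98.09 = 0.8258 mol

0.8258 mol


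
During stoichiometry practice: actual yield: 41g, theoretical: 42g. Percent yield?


% yield = actual/theoretical × 100
= 41/42 × 100
= 97.62%

97.62%


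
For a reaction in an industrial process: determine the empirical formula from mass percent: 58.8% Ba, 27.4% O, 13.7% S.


Assume 100 g sample. Moles of each element:
  Ba: 58.8/137.33 = 0.428 mol
  O: 27.4/16.0 = 1.712 mol
  S: 13.7/32.07 = 0.427 mol
Divide by smallest (0.427):
  Ba: 0.428/0.427 = 1.0
  O: 1.712/0.427 = 4.01
  S: 0.427/0.427 = 1.0
Empirical formula: BaSO4

BaSO4


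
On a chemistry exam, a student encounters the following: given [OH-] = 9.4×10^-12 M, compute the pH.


pOH = -log10([OH-]) = -log10(9.4×10^-12)
= 12 - log10(9.4) = 11.03
pH = 14 - pOH = 14 - 11.03 = 2.97

2.97


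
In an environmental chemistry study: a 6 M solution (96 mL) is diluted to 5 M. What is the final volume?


C1V1 = C2V2
6 × 96 = 5 × V2
V2 = 576/5 = 115.2 mL

115.2 mL


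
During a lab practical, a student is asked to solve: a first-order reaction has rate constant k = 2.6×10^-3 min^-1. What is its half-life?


t½ = ln2/k = 0.693147/(2.6×10^-3 min^-1)
= 266.6 min

266.6 min


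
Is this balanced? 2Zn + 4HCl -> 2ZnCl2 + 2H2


Equation: 2Zn + 4HCl -> 2ZnCl2 + 2H2
Check atoms: Cl: 4=4, H: 4=4, Zn: 2=2
Balanced

Yes, balanced


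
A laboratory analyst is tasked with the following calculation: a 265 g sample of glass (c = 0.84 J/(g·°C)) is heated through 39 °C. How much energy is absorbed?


q = mcΔT = 265 × 0.84 × 39
= 8681.40 J

8681.40 J


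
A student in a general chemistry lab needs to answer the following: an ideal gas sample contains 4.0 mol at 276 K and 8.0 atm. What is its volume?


PV = nRT  (R = 0.08206 L·atm/(mol·K))
V = nRT/P = 4.0×0.08206×276/8.0
= 11.324 L

11.324 L


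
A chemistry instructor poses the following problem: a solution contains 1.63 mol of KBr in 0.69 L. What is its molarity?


M = n/V = 1.63/0.69 = 2.362 mol/L

2.362 M


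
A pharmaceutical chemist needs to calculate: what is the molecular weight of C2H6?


M(C2H6) = 2×12.01 + 6×1.008
= 24.02 + 6.05
= 30.07 g/mol

30.07 g/mol


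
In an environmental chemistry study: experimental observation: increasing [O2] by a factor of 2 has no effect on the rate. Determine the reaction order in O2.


rate ∝ [O2]^n
rate ∝ [O2]^0
Order in O2: 0

0


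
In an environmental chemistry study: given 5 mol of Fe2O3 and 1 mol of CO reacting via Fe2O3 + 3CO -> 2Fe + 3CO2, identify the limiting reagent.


Mole ratio available / coefficient:
  Fe2O3: 5/1 = 5.000
  CO: 1/3 = 0.333
Smaller ratio is limiting.

CO


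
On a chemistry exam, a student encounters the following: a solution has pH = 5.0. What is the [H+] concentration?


[H+] = 10^(-pH) = 10^(-5.0)
= 1.0×10^-5 M

1.0×10^-5 M


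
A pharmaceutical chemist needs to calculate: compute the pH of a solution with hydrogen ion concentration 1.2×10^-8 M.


pH = -log10([H+]) = -log10(1.2×10^-8)
= 8 - log10(1.2)
= 8 - 0.08
= 7.92

7.92


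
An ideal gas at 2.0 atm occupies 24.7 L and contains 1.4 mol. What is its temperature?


PV = nRT  (R = 0.08206 L·atm/(mol·K))
T = PV/(nR) = 2.0×24.7/(1.4×0.08206)
= 49.40/0.114884
= 430.00 K

430.00 K


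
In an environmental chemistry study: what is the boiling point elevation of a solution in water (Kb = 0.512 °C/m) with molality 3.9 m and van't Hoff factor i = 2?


ΔTb = Kb × m × i
= 0.512 × 3.9 × 2
= 3.9936 °C

3.9936 °C


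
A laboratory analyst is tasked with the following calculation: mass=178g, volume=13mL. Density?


ρ = mass/volume
= 178/13
= 13.692 g/mL

13.692 g/mL


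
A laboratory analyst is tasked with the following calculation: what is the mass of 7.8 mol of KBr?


M(KBr) = 119.0 g/mol
mass = n × M = 7.8 × 119.0 = 928.20 g

928.20 g


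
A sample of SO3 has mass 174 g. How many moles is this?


M(SO3) = 80.07 g/mol
n = mass/M = 174/80.07 = 2.1731 mol

2.1731 mol


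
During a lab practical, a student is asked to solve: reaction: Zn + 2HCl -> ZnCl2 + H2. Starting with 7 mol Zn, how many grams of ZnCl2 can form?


Mole ratio ZnCl2:Zn = 1:1
n(ZnCl2) = 7 × 1/1 = 7.000 mol
mass = 7.000 × 136.28 = 953.96 g

953.96 g


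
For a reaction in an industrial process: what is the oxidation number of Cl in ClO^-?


x + (-2) = -1, so x = +1
Oxidation number: +1

+1


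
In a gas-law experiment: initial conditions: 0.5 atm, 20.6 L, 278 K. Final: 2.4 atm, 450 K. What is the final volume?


P1V1/T1 = P2V2/T2
V2 = P1V1T2/(T1P2)
= 0.5×20.6×450/(278×2.4)
= 6.947 L

6.947 L


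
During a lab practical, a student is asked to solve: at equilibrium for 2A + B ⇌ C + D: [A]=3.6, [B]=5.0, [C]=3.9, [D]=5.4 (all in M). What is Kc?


Kc = [C][D]/([A]^2[B])
= (3.9^1 × 5.4^1)/(3.6^2 × 5.0^1)
= 21.06/64.8
= 0.3250

0.3250


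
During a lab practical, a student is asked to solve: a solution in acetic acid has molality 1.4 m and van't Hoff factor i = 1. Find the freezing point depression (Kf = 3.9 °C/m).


ΔTf = Kf × m × i
= 3.9 × 1.4 × 1
= 5.46 °C

5.46 °C


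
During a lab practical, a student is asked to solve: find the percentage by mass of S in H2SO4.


M(H2SO4) = 2×1.008 + 1×32.07 + 4×16.0 = 98.086 g/mol
Mass of S = 1 × 32.07 = 32.07 g/mol
% S = 32.07/98.086 × 100 = 32.70%

32.70%


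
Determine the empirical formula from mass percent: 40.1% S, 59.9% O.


Assume 100 g sample. Moles of each element:
  S: 40.1/32.07 = 1.25 mol
  O: 59.9/16.0 = 3.744 mol
Divide by smallest (1.25):
  S: 1.25/1.25 = 1.0
  O: 3.744/1.25 = 3.0
Empirical formula: SO3

SO3


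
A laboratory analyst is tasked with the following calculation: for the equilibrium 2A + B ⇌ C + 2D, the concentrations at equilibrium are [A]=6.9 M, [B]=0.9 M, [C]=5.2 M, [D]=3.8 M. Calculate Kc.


Kc = [C][D]^2/([A]^2[B])
= (5.2^1 × 3.8^2)/(6.9^2 × 0.9^1)
= 75.088/42.849
= 1.752

1.752


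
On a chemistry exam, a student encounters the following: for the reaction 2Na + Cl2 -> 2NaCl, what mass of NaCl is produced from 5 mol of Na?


Mole ratio NaCl:Na = 2:2
n(NaCl) = 5 × 2/2 = 5.000 mol
mass = 5.000 × 58.44 = 292.2 g

292.2 g


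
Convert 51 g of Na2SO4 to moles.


M(Na2SO4) = 142.05 g/mol
n = mass/M = 51/142.05 = 0.359 mol

0.359 mol


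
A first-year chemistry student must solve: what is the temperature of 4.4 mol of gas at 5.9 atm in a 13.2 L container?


PV = nRT  (R = 0.08206 L·atm/(mol·K))
T = PV/(nR) = 5.9×13.2/(4.4×0.08206)
= 77.88/0.361064
= 215.70 K

215.70 K


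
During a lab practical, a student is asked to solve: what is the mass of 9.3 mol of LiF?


M(LiF) = 25.94 g/mol
mass = n × M = 9.3 × 25.94 = 241.24 g

241.24 g


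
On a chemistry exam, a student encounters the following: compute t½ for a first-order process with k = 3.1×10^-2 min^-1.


t½ = ln2/k = 0.693147/(3.1×10^-2 min^-1)
= 22.36 min

22.36 min


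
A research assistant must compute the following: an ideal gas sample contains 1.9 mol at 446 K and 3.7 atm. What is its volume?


PV = nRT  (R = 0.08206 L·atm/(mol·K))
V = nRT/P = 1.9×0.08206×446/3.7
= 18.794 L

18.794 L


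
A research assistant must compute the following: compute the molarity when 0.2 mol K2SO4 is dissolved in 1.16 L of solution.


M = n/V = 0.2/1.16 = 0.172 mol/L

0.172 M


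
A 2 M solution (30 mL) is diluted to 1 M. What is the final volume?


C1V1 = C2V2
2 × 30 = 1 × V2
V2 = 60/1 = 60.0 mL

60.0 mL


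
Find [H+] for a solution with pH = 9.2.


[H+] = 10^(-pH) = 10^(-9.2)
= 6.31×10^-10 M

6.31×10^-10 M


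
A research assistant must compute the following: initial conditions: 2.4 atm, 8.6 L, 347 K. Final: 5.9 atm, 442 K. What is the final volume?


P1V1/T1 = P2V2/T2
V2 = P1V1T2/(T1P2)
= 2.4×8.6×442/(347×5.9)
= 4.456 L

4.456 L


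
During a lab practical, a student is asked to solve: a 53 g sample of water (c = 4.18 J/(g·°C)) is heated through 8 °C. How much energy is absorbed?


q = mcΔT = 53 × 4.18 × 8
= 1772.32 J

1772.32 J


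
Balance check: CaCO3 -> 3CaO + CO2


Equation: CaCO3 -> 3CaO + CO2
Check atoms: C: 1=1, Ca: 1≠3, O: 3≠5
Not balanced

No, not balanced


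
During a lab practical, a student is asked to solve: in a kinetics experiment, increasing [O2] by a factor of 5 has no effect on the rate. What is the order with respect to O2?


rate ∝ [O2]^n
rate ∝ [O2]^0
Order in O2: 0

0


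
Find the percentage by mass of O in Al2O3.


M(Al2O3) = 2×26.98 + 3×16.0 = 101.96 g/mol
Mass of O = 3 × 16.0 = 48.00 g/mol
% O = 48.00/101.96 × 100 = 47.08%

47.08%


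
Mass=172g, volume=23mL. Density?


ρ = mass/volume
= 172/23
= 7.478 g/mL

7.478 g/mL


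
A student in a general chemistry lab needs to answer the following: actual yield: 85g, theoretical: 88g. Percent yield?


% yield = actual/theoretical × 100
= 85/88 × 100
= 96.59%

96.59%


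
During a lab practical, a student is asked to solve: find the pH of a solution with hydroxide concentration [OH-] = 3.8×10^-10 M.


pOH = -log10([OH-]) = -log10(3.8×10^-10)
= 10 - log10(3.8) = 9.42
pH = 14 - pOH = 14 - 9.42 = 4.58

4.58


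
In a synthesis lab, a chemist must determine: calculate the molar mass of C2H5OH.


M(C2H5OH) = 2×12.01 + 6×1.008 + 1×16.0
= 24.02 + 6.05 + 16.0
= 46.07 g/mol

46.07 g/mol


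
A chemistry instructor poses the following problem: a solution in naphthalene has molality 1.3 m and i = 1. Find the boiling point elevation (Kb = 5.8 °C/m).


ΔTb = Kb × m × i
= 5.8 × 1.3 × 1
= 7.54 °C

7.54 °C


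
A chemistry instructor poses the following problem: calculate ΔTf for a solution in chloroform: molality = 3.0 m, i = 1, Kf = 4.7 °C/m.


ΔTf = Kf × m × i
= 4.7 × 3.0 × 1
= 14.1 °C

14.1 °C


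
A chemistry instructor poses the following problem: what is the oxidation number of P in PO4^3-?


x + 4(-2) = -3, so x = +5
Oxidation number: +5

+5


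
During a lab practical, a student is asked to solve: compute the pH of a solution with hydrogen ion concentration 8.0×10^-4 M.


pH = -log10([H+]) = -log10(8.0×10^-4)
= 4 - log10(8.0)
= 4 - 0.9
= 3.1

3.1


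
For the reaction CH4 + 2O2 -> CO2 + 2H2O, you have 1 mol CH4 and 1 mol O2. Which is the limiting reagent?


Mole ratio available / coefficient:
  CH4: 1/1 = 1.000
  O2: 1/2 = 0.500
Smaller ratio is limiting.

O2


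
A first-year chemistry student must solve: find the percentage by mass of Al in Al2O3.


M(Al2O3) = 2×26.98 + 3×16.0 = 101.96 g/mol
Mass of Al = 2 × 26.98 = 53.96 g/mol
% Al = 53.96/101.96 × 100 = 52.92%

52.92%


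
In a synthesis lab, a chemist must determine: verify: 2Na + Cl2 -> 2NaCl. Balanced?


Equation: 2Na + Cl2 -> 2NaCl
Check atoms: Cl: 2=2, Na: 2=2
Balanced

Yes, balanced


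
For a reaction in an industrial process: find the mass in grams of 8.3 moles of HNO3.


M(HNO3) = 63.02 g/mol
mass = n × M = 8.3 × 63.02 = 523.07 g

523.07 g


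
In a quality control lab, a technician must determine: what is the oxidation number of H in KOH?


H is +1 with nonmetals
Oxidation number: +1

+1


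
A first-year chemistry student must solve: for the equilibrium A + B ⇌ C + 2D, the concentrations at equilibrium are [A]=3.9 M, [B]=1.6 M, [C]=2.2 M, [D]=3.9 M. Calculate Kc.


Kc = [C][D]^2/([A][B])
= (2.2^1 × 3.9^2)/(3.9^1 × 1.6^1)
= 33.462/6.24
= 5.363

5.363


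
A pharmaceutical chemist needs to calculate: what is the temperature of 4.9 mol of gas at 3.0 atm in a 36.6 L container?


PV = nRT  (R = 0.08206 L·atm/(mol·K))
T = PV/(nR) = 3.0×36.6/(4.9×0.08206)
= 109.80/0.402094
= 273.07 K

273.07 K


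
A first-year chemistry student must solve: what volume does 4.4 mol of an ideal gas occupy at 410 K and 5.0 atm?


PV = nRT  (R = 0.08206 L·atm/(mol·K))
V = nRT/P = 4.4×0.08206×410/5.0
= 29.607 L

29.607 L


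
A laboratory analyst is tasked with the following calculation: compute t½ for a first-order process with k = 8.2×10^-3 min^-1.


t½ = ln2/k = 0.693147/(8.2×10^-3 min^-1)
= 84.53 min

84.53 min


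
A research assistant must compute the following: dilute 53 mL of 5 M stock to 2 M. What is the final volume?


C1V1 = C2V2
5 × 53 = 2 × V2
V2 = 265/2 = 132.5 mL

132.5 mL


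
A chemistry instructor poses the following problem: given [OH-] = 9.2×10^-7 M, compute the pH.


pOH = -log10([OH-]) = -log10(9.2×10^-7)
= 7 - log10(9.2) = 6.04
pH = 14 - pOH = 14 - 6.04 = 7.96

7.96


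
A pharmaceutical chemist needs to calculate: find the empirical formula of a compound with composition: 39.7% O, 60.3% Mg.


Assume 100 g sample. Moles of each element:
  O: 39.7/16.0 = 2.481 mol
  Mg: 60.3/24.31 = 2.48 mol
Divide by smallest (2.48):
  O: 2.481/2.48 = 1.0
  Mg: 2.48/2.48 = 1.0
Empirical formula: MgO

MgO


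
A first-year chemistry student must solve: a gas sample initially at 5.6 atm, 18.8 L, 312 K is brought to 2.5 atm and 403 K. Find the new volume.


P1V1/T1 = P2V2/T2
V2 = P1V1T2/(T1P2)
= 5.6×18.8×403/(312×2.5)
= 54.395 L

54.395 L


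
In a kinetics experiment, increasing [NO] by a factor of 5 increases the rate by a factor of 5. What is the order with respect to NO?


rate ∝ [NO]^n
5^n = 5 → n = 1
Order in NO: 1

1


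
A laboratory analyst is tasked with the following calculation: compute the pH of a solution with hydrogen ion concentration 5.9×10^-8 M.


pH = -log10([H+]) = -log10(5.9×10^-8)
= 8 - log10(5.9)
= 8 - 0.77
= 7.23

7.23


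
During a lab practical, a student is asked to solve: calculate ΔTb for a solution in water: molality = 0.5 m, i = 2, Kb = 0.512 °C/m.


ΔTb = Kb × m × i
= 0.512 × 0.5 × 2
= 0.512 °C

0.512 °C


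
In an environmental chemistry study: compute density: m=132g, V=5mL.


ρ = mass/volume
= 132/5
= 26.4 g/mL

26.4 g/mL


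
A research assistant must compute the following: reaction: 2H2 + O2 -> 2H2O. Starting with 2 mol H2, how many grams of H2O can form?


Mole ratio H2O:H2 = 2:2
n(H2O) = 2 × 2/2 = 2.000 mol
mass = 2.000 × 18.02 = 36.04 g

36.04 g


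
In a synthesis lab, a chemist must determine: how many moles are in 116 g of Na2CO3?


M(Na2CO3) = 105.99 g/mol
n = mass/M = 116/105.99 = 1.0944 mol

1.0944 mol


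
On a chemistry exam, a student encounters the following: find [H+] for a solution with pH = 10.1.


[H+] = 10^(-pH) = 10^(-10.1)
= 7.94×10^-11 M

7.94×10^-11 M


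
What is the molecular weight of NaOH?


M(NaOH) = 1×22.99 + 1×16.0 + 1×1.008
= 22.99 + 16.0 + 1.01
= 40.0 g/mol

40.0 g/mol


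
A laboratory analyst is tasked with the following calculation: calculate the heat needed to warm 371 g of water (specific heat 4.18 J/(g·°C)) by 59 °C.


q = mcΔT = 371 × 4.18 × 59
= 91496.02 J

91496.02 J


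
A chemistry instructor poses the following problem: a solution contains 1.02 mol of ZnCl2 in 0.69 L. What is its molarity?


M = n/V = 1.02/0.69 = 1.478 mol/L

1.478 M


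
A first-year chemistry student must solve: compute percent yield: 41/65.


% yield = actual/theoretical × 100
= 41/65 × 100
= 63.08%

63.08%


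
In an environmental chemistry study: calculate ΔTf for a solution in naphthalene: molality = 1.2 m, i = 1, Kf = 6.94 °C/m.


ΔTf = Kf × m × i
= 6.94 × 1.2 × 1
= 8.328 °C

8.328 °C


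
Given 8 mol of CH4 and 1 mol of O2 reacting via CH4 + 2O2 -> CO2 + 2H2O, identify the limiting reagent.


Mole ratio available / coefficient:
  CH4: 8/1 = 8.000
  O2: 1/2 = 0.500
Smaller ratio is limiting.

O2


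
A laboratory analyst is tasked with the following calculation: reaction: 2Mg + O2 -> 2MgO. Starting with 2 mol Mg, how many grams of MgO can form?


Mole ratio MgO:Mg = 2:2
n(MgO) = 2 × 2/2 = 2.000 mol
mass = 2.000 × 40.31 = 80.62 g

80.62 g


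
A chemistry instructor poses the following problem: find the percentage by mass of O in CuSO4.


M(CuSO4) = 1×63.55 + 1×32.07 + 4×16.0 = 159.62 g/mol
Mass of O = 4 × 16.0 = 64.00 g/mol
% O = 64.00/159.62 × 100 = 40.10%

40.10%


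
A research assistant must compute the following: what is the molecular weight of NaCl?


M(NaCl) = 1×22.99 + 1×35.45
= 22.99 + 35.45
= 58.44 g/mol

58.44 g/mol


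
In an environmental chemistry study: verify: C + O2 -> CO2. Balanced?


Equation: C + O2 -> CO2
Check atoms: C: 1=1, O: 2=2
Balanced

Yes, balanced


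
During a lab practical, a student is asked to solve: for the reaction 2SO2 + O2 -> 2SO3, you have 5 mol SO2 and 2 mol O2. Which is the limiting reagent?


Mole ratio available / coefficient:
  SO2: 5/2 = 2.500
  O2: 2/1 = 2.000
Smaller ratio is limiting.

O2


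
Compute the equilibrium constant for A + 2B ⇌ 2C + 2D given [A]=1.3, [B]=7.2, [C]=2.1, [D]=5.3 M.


Kc = [C]^2[D]^2/([A][B]^2)
= (2.1^2 × 5.3^2)/(1.3^1 × 7.2^2)
= 123.8769/67.392
= 1.838

1.838


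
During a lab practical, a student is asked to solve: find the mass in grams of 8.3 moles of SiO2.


M(SiO2) = 60.09 g/mol
mass = n × M = 8.3 × 60.09 = 498.75 g

498.75 g


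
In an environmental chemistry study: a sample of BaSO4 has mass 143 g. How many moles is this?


M(BaSO4) = 233.4 g/mol
n = mass/M = 143/233.4 = 0.6127 mol

0.6127 mol


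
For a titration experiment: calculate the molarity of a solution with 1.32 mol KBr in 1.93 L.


M = n/V = 1.32/1.93 = 0.684 mol/L

0.684 M


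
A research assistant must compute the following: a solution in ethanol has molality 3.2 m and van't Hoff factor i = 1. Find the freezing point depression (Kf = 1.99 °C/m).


ΔTf = Kf × m × i
= 1.99 × 3.2 × 1
= 6.368 °C

6.368 °C


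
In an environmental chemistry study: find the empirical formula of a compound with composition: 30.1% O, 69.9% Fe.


Assume 100 g sample. Moles of each element:
  O: 30.1/16.0 = 1.881 mol
  Fe: 69.9/55.85 = 1.252 mol
Divide by smallest (1.252):
  O: 1.881/1.252 = 1.5
  Fe: 1.252/1.252 = 1.0
Multiply all ratios by 2 to obtain whole numbers.
Empirical formula: Fe2O3

Fe2O3


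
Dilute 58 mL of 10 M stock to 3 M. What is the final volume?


C1V1 = C2V2
10 × 58 = 3 × V2
V2 = 580/3 = 193.33 mL

193.33 mL


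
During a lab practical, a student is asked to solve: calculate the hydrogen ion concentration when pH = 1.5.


[H+] = 10^(-pH) = 10^(-1.5)
= 3.16×10^-2 M

3.16×10^-2 M


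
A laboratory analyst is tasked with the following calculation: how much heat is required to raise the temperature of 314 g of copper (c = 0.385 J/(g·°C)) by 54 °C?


q = mcΔT = 314 × 0.385 × 54
= 6528.06 J

6528.06 J


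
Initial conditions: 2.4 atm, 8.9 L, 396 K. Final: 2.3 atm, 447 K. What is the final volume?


P1V1/T1 = P2V2/T2
V2 = P1V1T2/(T1P2)
= 2.4×8.9×447/(396×2.3)
= 10.483 L

10.483 L


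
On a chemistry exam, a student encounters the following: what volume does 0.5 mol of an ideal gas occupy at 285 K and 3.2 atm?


PV = nRT  (R = 0.08206 L·atm/(mol·K))
V = nRT/P = 0.5×0.08206×285/3.2
= 3.654 L

3.654 L


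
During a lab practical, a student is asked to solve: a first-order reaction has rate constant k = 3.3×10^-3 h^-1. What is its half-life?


t½ = ln2/k = 0.693147/(3.3×10^-3 h^-1)
= 210.0 h

210.0 h


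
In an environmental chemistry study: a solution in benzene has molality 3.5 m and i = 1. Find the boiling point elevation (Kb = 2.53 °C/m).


ΔTb = Kb × m × i
= 2.53 × 3.5 × 1
= 8.855 °C

8.855 °C


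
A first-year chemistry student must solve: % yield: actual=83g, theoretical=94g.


% yield = actual/theoretical × 100
= 83/94 × 100
= 88.3%

88.3%


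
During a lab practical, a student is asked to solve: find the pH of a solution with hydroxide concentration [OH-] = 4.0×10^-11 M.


pOH = -log10([OH-]) = -log10(4.0×10^-11)
= 11 - log10(4.0) = 10.4
pH = 14 - pOH = 14 - 10.4 = 3.6

3.6


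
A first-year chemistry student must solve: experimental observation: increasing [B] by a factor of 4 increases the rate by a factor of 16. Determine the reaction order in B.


rate ∝ [B]^n
4^n = 16 → n = 2
Order in B: 2

2


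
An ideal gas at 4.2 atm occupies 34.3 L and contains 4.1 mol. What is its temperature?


PV = nRT  (R = 0.08206 L·atm/(mol·K))
T = PV/(nR) = 4.2×34.3/(4.1×0.08206)
= 144.06/0.336446
= 428.18 K

428.18 K


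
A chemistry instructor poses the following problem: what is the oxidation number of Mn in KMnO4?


(+1) + x + 4(-2) = 0, so x = +7
Oxidation number: +7

+7


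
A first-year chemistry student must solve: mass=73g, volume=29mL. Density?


ρ = mass/volume
= 73/29
= 2.517 g/mL

2.517 g/mL


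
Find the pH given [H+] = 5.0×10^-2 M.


pH = -log10([H+]) = -log10(5.0×10^-2)
= 2 - log10(5.0)
= 2 - 0.7
= 1.3

1.3


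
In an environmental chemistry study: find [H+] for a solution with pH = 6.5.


[H+] = 10^(-pH) = 10^(-6.5)
= 3.16×10^-7 M

3.16×10^-7 M


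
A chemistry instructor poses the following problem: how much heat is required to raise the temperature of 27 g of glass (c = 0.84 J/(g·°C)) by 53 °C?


q = mcΔT = 27 × 0.84 × 53
= 1202.04 J

1202.04 J


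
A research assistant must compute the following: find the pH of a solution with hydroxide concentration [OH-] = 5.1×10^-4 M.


pOH = -log10([OH-]) = -log10(5.1×10^-4)
= 4 - log10(5.1) = 3.29
pH = 14 - pOH = 14 - 3.29 = 10.71

10.71


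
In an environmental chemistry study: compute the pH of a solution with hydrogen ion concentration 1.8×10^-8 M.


pH = -log10([H+]) = -log10(1.8×10^-8)
= 8 - log10(1.8)
= 8 - 0.26
= 7.74

7.74


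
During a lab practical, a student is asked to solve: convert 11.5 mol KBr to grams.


M(KBr) = 119.0 g/mol
mass = n × M = 11.5 × 119.0 = 1368.50 g

1368.50 g


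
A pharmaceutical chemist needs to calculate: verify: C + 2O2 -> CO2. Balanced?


Equation: C + 2O2 -> CO2
Check atoms: C: 1=1, O: 4≠2
Not balanced

No, not balanced


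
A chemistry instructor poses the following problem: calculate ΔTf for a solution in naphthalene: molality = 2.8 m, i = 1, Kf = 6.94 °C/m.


ΔTf = Kf × m × i
= 6.94 × 2.8 × 1
= 19.432 °C

19.432 °C


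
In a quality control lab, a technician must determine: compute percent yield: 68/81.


% yield = actual/theoretical × 100
= 68/81 × 100
= 83.95%

83.95%


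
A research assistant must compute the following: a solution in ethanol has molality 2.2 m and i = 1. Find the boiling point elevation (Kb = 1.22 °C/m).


ΔTb = Kb × m × i
= 1.22 × 2.2 × 1
= 2.684 °C

2.684 °C


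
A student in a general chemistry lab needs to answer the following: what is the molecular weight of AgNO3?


M(AgNO3) = 1×107.87 + 1×14.01 + 3×16.0
= 107.87 + 14.01 + 48.0
= 169.88 g/mol

169.88 g/mol


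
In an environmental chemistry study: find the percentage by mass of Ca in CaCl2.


M(CaCl2) = 1×40.08 + 2×35.45 = 110.98 g/mol
Mass of Ca = 1 × 40.08 = 40.08 g/mol
% Ca = 40.08/110.98 × 100 = 36.11%

36.11%


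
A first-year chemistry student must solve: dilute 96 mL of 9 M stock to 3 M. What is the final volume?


C1V1 = C2V2
9 × 96 = 3 × V2
V2 = 864/3 = 288.0 mL

288.0 mL


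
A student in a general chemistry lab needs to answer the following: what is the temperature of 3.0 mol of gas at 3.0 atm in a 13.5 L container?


PV = nRT  (R = 0.08206 L·atm/(mol·K))
T = PV/(nR) = 3.0×13.5/(3.0×0.08206)
= 40.50/0.246180
= 164.51 K

164.51 K


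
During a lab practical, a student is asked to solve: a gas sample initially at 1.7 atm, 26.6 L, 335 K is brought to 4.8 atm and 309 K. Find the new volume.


P1V1/T1 = P2V2/T2
V2 = P1V1T2/(T1P2)
= 1.7×26.6×309/(335×4.8)
= 8.69 L

8.69 L


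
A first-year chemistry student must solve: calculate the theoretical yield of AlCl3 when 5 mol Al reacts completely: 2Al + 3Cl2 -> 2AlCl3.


Mole ratio AlCl3:Al = 2:2
n(AlCl3) = 5 × 2/2 = 5.000 mol
mass = 5.000 × 133.33 = 666.65 g

666.65 g


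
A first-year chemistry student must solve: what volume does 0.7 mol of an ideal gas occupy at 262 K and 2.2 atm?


PV = nRT  (R = 0.08206 L·atm/(mol·K))
V = nRT/P = 0.7×0.08206×262/2.2
= 6.841 L

6.841 L


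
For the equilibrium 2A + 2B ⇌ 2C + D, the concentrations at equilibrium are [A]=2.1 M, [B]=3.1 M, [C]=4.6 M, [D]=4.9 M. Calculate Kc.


Kc = [C]^2[D]/([A]^2[B]^2)
= (4.6^2 × 4.9^1)/(2.1^2 × 3.1^2)
= 103.684/42.3801
= 2.447

2.447


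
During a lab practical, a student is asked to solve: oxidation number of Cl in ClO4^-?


x + 4(-2) = -1, so x = +7
Oxidation number: +7

+7


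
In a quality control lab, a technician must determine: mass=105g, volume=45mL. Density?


ρ = mass/volume
= 105/45
= 2.333 g/mL

2.333 g/mL
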